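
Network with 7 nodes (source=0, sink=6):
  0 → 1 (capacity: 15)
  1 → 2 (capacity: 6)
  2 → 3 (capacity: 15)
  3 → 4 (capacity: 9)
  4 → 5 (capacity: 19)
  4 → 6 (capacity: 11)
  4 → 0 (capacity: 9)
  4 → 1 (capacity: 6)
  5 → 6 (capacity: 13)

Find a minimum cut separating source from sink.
Min cut value = 6, edges: (1,2)

Min cut value: 6
Partition: S = [0, 1], T = [2, 3, 4, 5, 6]
Cut edges: (1,2)

By max-flow min-cut theorem, max flow = min cut = 6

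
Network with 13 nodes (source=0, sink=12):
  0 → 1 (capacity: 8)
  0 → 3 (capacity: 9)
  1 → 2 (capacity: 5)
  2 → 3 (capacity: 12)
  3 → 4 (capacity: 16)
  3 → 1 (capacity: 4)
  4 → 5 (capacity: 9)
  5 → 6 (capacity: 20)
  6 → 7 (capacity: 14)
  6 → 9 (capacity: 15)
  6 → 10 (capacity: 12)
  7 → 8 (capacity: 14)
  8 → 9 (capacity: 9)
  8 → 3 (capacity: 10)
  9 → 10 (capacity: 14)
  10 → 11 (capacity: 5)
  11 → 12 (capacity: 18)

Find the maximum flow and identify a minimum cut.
Max flow = 5, Min cut edges: (10,11)

Maximum flow: 5
Minimum cut: (10,11)
Partition: S = [0, 1, 2, 3, 4, 5, 6, 7, 8, 9, 10], T = [11, 12]

Max-flow min-cut theorem verified: both equal 5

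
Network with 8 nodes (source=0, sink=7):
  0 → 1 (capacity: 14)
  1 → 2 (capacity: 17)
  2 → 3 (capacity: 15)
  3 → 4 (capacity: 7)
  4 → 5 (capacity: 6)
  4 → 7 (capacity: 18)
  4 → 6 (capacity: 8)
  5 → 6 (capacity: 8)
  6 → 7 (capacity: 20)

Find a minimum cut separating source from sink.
Min cut value = 7, edges: (3,4)

Min cut value: 7
Partition: S = [0, 1, 2, 3], T = [4, 5, 6, 7]
Cut edges: (3,4)

By max-flow min-cut theorem, max flow = min cut = 7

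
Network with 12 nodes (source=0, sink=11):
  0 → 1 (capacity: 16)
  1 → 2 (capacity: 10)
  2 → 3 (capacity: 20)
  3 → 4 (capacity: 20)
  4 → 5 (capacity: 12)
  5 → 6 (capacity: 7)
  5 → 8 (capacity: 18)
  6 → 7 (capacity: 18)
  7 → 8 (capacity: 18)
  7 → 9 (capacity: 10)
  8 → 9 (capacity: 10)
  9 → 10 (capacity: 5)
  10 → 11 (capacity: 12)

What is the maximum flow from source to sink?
Maximum flow = 5

Max flow: 5

Flow assignment:
  0 → 1: 5/16
  1 → 2: 5/10
  2 → 3: 5/20
  3 → 4: 5/20
  4 → 5: 5/12
  5 → 8: 5/18
  8 → 9: 5/10
  9 → 10: 5/5
  10 → 11: 5/12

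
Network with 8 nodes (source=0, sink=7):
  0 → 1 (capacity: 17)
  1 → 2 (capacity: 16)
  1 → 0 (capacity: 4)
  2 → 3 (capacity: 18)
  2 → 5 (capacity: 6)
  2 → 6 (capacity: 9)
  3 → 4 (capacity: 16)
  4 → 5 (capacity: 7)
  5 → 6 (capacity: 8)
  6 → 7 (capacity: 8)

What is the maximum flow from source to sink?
Maximum flow = 8

Max flow: 8

Flow assignment:
  0 → 1: 8/17
  1 → 2: 8/16
  2 → 3: 1/18
  2 → 6: 7/9
  3 → 4: 1/16
  4 → 5: 1/7
  5 → 6: 1/8
  6 → 7: 8/8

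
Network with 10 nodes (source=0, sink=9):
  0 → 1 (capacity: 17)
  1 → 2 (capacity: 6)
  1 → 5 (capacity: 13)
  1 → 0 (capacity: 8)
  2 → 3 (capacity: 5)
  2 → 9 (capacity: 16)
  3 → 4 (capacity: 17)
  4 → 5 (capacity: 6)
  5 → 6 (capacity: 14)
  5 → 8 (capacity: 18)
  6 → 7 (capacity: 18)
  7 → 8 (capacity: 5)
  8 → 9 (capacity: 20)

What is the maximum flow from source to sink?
Maximum flow = 17

Max flow: 17

Flow assignment:
  0 → 1: 17/17
  1 → 2: 6/6
  1 → 5: 11/13
  2 → 9: 6/16
  5 → 8: 11/18
  8 → 9: 11/20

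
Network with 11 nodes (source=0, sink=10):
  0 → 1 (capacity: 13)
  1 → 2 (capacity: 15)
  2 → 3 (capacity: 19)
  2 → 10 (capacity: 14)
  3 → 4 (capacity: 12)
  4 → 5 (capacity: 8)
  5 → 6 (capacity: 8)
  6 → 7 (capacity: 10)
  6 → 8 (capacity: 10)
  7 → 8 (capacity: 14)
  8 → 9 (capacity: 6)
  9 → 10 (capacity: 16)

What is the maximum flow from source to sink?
Maximum flow = 13

Max flow: 13

Flow assignment:
  0 → 1: 13/13
  1 → 2: 13/15
  2 → 10: 13/14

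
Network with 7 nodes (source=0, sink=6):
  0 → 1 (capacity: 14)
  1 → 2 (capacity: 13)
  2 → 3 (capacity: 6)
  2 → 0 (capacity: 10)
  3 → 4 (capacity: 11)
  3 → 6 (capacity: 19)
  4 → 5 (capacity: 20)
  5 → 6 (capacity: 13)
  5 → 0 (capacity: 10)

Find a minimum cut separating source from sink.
Min cut value = 6, edges: (2,3)

Min cut value: 6
Partition: S = [0, 1, 2], T = [3, 4, 5, 6]
Cut edges: (2,3)

By max-flow min-cut theorem, max flow = min cut = 6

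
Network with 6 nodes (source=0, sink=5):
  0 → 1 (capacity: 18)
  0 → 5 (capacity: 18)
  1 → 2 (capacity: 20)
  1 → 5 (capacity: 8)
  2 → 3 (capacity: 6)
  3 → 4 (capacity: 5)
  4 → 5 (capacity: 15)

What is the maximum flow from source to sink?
Maximum flow = 31

Max flow: 31

Flow assignment:
  0 → 1: 13/18
  0 → 5: 18/18
  1 → 2: 5/20
  1 → 5: 8/8
  2 → 3: 5/6
  3 → 4: 5/5
  4 → 5: 5/15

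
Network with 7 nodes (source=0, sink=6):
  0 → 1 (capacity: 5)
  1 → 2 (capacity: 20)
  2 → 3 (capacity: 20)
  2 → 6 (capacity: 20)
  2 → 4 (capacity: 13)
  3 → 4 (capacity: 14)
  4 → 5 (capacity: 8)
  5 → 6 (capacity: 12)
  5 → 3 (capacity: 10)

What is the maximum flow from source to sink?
Maximum flow = 5

Max flow: 5

Flow assignment:
  0 → 1: 5/5
  1 → 2: 5/20
  2 → 6: 5/20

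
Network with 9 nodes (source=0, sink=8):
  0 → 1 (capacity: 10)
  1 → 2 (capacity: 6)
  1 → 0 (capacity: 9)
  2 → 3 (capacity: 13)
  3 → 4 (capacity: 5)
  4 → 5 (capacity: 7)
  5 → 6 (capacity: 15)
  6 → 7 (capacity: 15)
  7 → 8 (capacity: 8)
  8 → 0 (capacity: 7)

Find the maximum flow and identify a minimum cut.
Max flow = 5, Min cut edges: (3,4)

Maximum flow: 5
Minimum cut: (3,4)
Partition: S = [0, 1, 2, 3], T = [4, 5, 6, 7, 8]

Max-flow min-cut theorem verified: both equal 5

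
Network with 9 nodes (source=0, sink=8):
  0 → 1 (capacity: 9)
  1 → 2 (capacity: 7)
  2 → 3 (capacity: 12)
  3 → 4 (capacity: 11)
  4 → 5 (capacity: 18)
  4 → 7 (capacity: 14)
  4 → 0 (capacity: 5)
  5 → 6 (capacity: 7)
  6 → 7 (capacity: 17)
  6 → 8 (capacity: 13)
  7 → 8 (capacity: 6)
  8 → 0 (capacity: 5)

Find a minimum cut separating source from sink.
Min cut value = 7, edges: (1,2)

Min cut value: 7
Partition: S = [0, 1], T = [2, 3, 4, 5, 6, 7, 8]
Cut edges: (1,2)

By max-flow min-cut theorem, max flow = min cut = 7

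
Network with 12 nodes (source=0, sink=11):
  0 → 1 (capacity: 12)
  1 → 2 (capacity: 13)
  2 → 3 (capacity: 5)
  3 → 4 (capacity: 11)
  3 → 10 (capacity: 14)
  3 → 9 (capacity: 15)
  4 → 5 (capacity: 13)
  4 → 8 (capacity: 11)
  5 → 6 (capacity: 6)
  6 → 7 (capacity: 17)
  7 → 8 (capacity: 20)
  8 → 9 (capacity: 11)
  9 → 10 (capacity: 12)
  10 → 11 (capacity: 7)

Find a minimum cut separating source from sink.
Min cut value = 5, edges: (2,3)

Min cut value: 5
Partition: S = [0, 1, 2], T = [3, 4, 5, 6, 7, 8, 9, 10, 11]
Cut edges: (2,3)

By max-flow min-cut theorem, max flow = min cut = 5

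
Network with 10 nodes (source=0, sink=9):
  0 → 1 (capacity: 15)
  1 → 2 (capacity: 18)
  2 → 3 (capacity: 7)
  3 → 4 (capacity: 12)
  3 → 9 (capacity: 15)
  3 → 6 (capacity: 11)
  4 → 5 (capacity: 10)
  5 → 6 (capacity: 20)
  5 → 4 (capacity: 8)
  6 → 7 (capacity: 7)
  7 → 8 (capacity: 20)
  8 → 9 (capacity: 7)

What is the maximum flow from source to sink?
Maximum flow = 7

Max flow: 7

Flow assignment:
  0 → 1: 7/15
  1 → 2: 7/18
  2 → 3: 7/7
  3 → 9: 7/15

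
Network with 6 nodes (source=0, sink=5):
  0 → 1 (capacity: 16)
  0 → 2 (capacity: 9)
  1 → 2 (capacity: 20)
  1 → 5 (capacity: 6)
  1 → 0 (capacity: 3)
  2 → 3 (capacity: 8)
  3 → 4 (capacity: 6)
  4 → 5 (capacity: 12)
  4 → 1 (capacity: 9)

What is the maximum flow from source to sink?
Maximum flow = 12

Max flow: 12

Flow assignment:
  0 → 1: 6/16
  0 → 2: 6/9
  1 → 5: 6/6
  2 → 3: 6/8
  3 → 4: 6/6
  4 → 5: 6/12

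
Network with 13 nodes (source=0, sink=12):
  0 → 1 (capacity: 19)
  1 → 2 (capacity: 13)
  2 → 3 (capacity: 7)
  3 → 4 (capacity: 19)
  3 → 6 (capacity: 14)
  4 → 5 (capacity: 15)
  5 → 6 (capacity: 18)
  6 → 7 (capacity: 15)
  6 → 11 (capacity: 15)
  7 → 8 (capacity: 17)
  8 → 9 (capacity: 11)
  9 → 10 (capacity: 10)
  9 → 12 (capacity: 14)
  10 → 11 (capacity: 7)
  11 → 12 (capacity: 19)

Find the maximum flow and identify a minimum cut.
Max flow = 7, Min cut edges: (2,3)

Maximum flow: 7
Minimum cut: (2,3)
Partition: S = [0, 1, 2], T = [3, 4, 5, 6, 7, 8, 9, 10, 11, 12]

Max-flow min-cut theorem verified: both equal 7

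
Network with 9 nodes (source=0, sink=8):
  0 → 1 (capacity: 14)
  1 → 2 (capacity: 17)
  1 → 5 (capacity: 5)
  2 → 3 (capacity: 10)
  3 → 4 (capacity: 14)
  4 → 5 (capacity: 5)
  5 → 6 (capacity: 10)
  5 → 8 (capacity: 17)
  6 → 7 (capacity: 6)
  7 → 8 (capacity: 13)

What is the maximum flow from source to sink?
Maximum flow = 10

Max flow: 10

Flow assignment:
  0 → 1: 10/14
  1 → 2: 5/17
  1 → 5: 5/5
  2 → 3: 5/10
  3 → 4: 5/14
  4 → 5: 5/5
  5 → 8: 10/17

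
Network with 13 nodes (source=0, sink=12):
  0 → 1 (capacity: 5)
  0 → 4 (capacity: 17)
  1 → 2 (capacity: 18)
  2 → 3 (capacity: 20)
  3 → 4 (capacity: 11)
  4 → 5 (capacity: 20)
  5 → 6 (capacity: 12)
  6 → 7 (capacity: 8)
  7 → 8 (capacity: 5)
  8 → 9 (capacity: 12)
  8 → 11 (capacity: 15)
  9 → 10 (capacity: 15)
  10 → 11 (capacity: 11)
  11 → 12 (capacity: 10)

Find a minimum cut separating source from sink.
Min cut value = 5, edges: (7,8)

Min cut value: 5
Partition: S = [0, 1, 2, 3, 4, 5, 6, 7], T = [8, 9, 10, 11, 12]
Cut edges: (7,8)

By max-flow min-cut theorem, max flow = min cut = 5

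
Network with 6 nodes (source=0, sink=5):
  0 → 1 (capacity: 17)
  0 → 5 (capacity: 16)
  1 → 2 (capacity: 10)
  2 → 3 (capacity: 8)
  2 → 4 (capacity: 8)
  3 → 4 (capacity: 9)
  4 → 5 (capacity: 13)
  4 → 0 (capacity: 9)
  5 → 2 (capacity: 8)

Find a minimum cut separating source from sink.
Min cut value = 26, edges: (0,5), (1,2)

Min cut value: 26
Partition: S = [0, 1], T = [2, 3, 4, 5]
Cut edges: (0,5), (1,2)

By max-flow min-cut theorem, max flow = min cut = 26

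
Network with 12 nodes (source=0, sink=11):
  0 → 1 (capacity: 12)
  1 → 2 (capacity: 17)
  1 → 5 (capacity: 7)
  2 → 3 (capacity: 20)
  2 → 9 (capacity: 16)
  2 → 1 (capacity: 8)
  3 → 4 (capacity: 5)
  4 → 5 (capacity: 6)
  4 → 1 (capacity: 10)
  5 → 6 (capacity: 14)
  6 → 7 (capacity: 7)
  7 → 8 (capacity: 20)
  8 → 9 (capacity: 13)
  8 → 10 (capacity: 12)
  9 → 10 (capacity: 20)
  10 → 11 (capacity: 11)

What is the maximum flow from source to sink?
Maximum flow = 11

Max flow: 11

Flow assignment:
  0 → 1: 11/12
  1 → 2: 11/17
  2 → 9: 11/16
  9 → 10: 11/20
  10 → 11: 11/11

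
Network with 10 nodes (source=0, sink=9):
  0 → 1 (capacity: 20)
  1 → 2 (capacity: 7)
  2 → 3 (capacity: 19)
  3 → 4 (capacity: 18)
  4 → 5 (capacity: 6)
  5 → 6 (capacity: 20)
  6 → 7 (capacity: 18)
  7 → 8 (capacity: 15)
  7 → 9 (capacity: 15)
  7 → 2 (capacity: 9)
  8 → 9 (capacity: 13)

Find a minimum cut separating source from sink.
Min cut value = 6, edges: (4,5)

Min cut value: 6
Partition: S = [0, 1, 2, 3, 4], T = [5, 6, 7, 8, 9]
Cut edges: (4,5)

By max-flow min-cut theorem, max flow = min cut = 6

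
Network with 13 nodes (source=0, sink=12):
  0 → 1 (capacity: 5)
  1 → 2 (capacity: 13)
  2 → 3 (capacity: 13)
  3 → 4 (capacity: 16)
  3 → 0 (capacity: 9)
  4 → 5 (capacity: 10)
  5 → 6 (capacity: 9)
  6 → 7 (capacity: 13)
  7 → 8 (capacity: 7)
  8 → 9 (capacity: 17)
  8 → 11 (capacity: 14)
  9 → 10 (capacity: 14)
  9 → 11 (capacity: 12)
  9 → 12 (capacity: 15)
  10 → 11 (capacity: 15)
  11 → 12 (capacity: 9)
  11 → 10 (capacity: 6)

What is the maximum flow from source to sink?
Maximum flow = 5

Max flow: 5

Flow assignment:
  0 → 1: 5/5
  1 → 2: 5/13
  2 → 3: 5/13
  3 → 4: 5/16
  4 → 5: 5/10
  5 → 6: 5/9
  6 → 7: 5/13
  7 → 8: 5/7
  8 → 9: 5/17
  9 → 12: 5/15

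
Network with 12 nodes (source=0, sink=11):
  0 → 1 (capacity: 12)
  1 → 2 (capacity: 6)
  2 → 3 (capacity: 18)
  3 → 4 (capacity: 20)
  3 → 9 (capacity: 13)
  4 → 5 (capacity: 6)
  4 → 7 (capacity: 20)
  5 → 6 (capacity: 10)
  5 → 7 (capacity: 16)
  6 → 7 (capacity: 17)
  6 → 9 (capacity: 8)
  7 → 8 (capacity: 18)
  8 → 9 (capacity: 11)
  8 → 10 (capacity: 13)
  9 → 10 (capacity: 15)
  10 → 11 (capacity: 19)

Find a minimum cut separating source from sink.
Min cut value = 6, edges: (1,2)

Min cut value: 6
Partition: S = [0, 1], T = [2, 3, 4, 5, 6, 7, 8, 9, 10, 11]
Cut edges: (1,2)

By max-flow min-cut theorem, max flow = min cut = 6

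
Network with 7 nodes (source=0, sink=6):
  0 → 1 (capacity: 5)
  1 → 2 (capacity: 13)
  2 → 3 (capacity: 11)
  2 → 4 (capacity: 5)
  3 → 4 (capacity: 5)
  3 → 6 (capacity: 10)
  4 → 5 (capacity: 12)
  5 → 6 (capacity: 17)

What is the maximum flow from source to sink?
Maximum flow = 5

Max flow: 5

Flow assignment:
  0 → 1: 5/5
  1 → 2: 5/13
  2 → 3: 5/11
  3 → 6: 5/10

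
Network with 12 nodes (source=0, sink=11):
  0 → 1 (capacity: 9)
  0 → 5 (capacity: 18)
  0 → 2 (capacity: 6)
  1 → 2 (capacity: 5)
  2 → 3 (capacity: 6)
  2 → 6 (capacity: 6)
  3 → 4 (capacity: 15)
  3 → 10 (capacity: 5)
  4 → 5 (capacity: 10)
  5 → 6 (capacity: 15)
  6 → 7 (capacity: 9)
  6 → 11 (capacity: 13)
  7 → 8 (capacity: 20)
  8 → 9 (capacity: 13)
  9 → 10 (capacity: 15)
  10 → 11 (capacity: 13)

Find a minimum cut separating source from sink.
Min cut value = 26, edges: (6,11), (10,11)

Min cut value: 26
Partition: S = [0, 1, 2, 3, 4, 5, 6, 7, 8, 9, 10], T = [11]
Cut edges: (6,11), (10,11)

By max-flow min-cut theorem, max flow = min cut = 26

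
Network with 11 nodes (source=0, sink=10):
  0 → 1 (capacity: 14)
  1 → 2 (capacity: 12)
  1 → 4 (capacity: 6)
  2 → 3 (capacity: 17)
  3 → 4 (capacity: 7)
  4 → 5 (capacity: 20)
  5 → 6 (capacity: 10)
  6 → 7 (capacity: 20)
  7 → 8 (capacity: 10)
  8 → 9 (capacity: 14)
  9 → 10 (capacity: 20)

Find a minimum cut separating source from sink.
Min cut value = 10, edges: (7,8)

Min cut value: 10
Partition: S = [0, 1, 2, 3, 4, 5, 6, 7], T = [8, 9, 10]
Cut edges: (7,8)

By max-flow min-cut theorem, max flow = min cut = 10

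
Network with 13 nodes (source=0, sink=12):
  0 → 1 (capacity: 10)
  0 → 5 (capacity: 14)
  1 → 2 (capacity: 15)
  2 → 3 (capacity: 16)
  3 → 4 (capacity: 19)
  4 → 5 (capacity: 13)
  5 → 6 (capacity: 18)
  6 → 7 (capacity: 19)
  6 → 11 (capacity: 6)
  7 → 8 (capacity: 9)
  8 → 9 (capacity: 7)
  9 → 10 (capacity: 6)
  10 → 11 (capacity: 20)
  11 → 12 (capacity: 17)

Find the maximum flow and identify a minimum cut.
Max flow = 12, Min cut edges: (6,11), (9,10)

Maximum flow: 12
Minimum cut: (6,11), (9,10)
Partition: S = [0, 1, 2, 3, 4, 5, 6, 7, 8, 9], T = [10, 11, 12]

Max-flow min-cut theorem verified: both equal 12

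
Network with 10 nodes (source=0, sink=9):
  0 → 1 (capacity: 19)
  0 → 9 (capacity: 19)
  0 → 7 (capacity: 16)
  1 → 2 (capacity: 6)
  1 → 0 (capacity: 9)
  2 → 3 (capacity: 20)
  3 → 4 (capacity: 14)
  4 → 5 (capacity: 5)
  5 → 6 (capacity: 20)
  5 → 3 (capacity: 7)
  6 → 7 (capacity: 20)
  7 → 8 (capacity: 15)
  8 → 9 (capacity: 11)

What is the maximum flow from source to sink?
Maximum flow = 30

Max flow: 30

Flow assignment:
  0 → 1: 5/19
  0 → 9: 19/19
  0 → 7: 6/16
  1 → 2: 5/6
  2 → 3: 5/20
  3 → 4: 5/14
  4 → 5: 5/5
  5 → 6: 5/20
  6 → 7: 5/20
  7 → 8: 11/15
  8 → 9: 11/11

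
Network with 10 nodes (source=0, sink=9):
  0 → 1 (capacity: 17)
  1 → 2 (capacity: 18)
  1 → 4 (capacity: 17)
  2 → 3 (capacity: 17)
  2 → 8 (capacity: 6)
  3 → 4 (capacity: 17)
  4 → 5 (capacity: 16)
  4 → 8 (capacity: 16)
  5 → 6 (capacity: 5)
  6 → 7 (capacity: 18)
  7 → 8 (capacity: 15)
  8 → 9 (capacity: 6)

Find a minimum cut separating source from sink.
Min cut value = 6, edges: (8,9)

Min cut value: 6
Partition: S = [0, 1, 2, 3, 4, 5, 6, 7, 8], T = [9]
Cut edges: (8,9)

By max-flow min-cut theorem, max flow = min cut = 6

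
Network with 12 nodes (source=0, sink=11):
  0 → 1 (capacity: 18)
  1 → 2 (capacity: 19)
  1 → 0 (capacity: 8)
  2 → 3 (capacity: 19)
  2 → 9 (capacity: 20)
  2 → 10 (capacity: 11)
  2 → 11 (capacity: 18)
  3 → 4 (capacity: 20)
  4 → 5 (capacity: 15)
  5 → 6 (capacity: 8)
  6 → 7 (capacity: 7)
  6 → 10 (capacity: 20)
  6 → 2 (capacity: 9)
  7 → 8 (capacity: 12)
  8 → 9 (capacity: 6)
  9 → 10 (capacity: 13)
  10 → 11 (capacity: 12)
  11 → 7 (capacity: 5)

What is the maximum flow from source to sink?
Maximum flow = 18

Max flow: 18

Flow assignment:
  0 → 1: 18/18
  1 → 2: 18/19
  2 → 11: 18/18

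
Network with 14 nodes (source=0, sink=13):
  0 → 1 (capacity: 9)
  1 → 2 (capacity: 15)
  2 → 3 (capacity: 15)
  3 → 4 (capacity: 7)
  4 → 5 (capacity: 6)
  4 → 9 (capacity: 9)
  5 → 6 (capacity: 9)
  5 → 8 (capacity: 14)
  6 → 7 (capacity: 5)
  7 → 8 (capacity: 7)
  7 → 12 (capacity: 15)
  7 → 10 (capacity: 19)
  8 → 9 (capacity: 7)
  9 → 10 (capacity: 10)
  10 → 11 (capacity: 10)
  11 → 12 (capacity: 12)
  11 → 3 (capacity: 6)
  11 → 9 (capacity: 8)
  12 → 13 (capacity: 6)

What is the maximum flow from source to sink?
Maximum flow = 6

Max flow: 6

Flow assignment:
  0 → 1: 6/9
  1 → 2: 6/15
  2 → 3: 6/15
  3 → 4: 7/7
  4 → 5: 5/6
  4 → 9: 2/9
  5 → 6: 5/9
  6 → 7: 5/5
  7 → 12: 5/15
  9 → 10: 2/10
  10 → 11: 2/10
  11 → 12: 1/12
  11 → 3: 1/6
  12 → 13: 6/6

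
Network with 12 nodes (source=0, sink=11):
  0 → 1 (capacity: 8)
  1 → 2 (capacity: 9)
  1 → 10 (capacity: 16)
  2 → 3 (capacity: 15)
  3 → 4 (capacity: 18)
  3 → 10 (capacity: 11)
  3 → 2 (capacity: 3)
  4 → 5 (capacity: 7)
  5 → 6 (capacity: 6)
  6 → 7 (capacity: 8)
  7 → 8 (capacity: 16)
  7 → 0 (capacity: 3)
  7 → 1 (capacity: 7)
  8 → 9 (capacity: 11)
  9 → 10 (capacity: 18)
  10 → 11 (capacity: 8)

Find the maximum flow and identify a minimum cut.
Max flow = 8, Min cut edges: (10,11)

Maximum flow: 8
Minimum cut: (10,11)
Partition: S = [0, 1, 2, 3, 4, 5, 6, 7, 8, 9, 10], T = [11]

Max-flow min-cut theorem verified: both equal 8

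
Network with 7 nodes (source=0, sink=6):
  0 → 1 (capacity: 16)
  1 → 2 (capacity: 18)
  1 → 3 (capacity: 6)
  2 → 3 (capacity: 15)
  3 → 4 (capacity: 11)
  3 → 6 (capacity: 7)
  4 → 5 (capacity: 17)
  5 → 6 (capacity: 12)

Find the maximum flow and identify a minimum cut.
Max flow = 16, Min cut edges: (0,1)

Maximum flow: 16
Minimum cut: (0,1)
Partition: S = [0], T = [1, 2, 3, 4, 5, 6]

Max-flow min-cut theorem verified: both equal 16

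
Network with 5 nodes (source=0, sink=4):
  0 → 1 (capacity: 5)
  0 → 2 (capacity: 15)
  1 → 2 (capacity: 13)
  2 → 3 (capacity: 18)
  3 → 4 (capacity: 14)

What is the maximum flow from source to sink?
Maximum flow = 14

Max flow: 14

Flow assignment:
  0 → 1: 5/5
  0 → 2: 9/15
  1 → 2: 5/13
  2 → 3: 14/18
  3 → 4: 14/14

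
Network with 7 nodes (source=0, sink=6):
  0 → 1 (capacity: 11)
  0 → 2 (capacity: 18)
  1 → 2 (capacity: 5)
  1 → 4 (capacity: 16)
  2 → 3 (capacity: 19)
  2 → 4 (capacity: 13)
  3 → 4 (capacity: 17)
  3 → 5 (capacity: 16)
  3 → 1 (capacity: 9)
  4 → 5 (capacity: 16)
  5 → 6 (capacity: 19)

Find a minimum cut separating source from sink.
Min cut value = 19, edges: (5,6)

Min cut value: 19
Partition: S = [0, 1, 2, 3, 4, 5], T = [6]
Cut edges: (5,6)

By max-flow min-cut theorem, max flow = min cut = 19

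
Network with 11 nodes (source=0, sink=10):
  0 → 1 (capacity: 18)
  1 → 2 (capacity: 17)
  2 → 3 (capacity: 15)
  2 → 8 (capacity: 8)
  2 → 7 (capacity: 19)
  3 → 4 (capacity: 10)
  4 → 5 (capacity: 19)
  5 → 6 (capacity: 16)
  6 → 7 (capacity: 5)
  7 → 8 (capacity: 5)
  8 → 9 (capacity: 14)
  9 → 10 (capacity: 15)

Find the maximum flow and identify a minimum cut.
Max flow = 13, Min cut edges: (2,8), (7,8)

Maximum flow: 13
Minimum cut: (2,8), (7,8)
Partition: S = [0, 1, 2, 3, 4, 5, 6, 7], T = [8, 9, 10]

Max-flow min-cut theorem verified: both equal 13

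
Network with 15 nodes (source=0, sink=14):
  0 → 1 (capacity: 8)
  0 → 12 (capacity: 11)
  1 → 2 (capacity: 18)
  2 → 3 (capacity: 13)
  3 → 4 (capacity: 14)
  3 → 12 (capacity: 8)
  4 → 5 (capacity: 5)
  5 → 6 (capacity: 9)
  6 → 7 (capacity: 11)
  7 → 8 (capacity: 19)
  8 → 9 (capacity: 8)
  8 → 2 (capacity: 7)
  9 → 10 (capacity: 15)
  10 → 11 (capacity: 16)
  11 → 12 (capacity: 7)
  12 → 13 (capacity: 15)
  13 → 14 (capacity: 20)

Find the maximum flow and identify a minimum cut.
Max flow = 15, Min cut edges: (12,13)

Maximum flow: 15
Minimum cut: (12,13)
Partition: S = [0, 1, 2, 3, 4, 5, 6, 7, 8, 9, 10, 11, 12], T = [13, 14]

Max-flow min-cut theorem verified: both equal 15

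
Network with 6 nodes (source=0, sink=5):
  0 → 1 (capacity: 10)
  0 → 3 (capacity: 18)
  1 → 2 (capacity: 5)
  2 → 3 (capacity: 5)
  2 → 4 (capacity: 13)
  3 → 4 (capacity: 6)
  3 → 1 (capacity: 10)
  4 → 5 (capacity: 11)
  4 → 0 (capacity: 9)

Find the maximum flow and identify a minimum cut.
Max flow = 11, Min cut edges: (4,5)

Maximum flow: 11
Minimum cut: (4,5)
Partition: S = [0, 1, 2, 3, 4], T = [5]

Max-flow min-cut theorem verified: both equal 11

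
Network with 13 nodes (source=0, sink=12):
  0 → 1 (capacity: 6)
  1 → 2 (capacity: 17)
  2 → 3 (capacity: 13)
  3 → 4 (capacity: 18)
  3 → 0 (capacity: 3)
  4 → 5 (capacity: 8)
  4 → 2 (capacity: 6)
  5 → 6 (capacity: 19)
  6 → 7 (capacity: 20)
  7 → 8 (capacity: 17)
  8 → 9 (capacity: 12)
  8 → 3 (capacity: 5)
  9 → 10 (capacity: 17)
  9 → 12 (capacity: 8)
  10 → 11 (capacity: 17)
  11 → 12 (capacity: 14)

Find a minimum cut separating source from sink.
Min cut value = 6, edges: (0,1)

Min cut value: 6
Partition: S = [0], T = [1, 2, 3, 4, 5, 6, 7, 8, 9, 10, 11, 12]
Cut edges: (0,1)

By max-flow min-cut theorem, max flow = min cut = 6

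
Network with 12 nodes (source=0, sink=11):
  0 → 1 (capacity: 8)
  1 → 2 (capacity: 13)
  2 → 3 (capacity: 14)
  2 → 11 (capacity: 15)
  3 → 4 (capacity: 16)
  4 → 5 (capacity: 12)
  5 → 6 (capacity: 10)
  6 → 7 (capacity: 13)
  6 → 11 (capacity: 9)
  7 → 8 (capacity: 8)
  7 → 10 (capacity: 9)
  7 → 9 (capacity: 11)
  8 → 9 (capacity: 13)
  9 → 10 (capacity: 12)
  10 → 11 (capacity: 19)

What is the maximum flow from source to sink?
Maximum flow = 8

Max flow: 8

Flow assignment:
  0 → 1: 8/8
  1 → 2: 8/13
  2 → 11: 8/15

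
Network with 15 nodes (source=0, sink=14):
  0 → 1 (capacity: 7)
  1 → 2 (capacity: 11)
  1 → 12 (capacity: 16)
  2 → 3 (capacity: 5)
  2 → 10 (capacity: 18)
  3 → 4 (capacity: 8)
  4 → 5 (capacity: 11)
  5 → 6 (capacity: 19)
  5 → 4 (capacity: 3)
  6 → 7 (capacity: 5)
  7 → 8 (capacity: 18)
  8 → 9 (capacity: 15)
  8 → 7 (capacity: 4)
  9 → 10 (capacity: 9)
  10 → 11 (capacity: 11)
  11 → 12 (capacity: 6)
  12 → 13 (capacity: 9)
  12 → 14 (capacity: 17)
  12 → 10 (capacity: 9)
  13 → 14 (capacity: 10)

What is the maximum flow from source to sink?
Maximum flow = 7

Max flow: 7

Flow assignment:
  0 → 1: 7/7
  1 → 12: 7/16
  12 → 14: 7/17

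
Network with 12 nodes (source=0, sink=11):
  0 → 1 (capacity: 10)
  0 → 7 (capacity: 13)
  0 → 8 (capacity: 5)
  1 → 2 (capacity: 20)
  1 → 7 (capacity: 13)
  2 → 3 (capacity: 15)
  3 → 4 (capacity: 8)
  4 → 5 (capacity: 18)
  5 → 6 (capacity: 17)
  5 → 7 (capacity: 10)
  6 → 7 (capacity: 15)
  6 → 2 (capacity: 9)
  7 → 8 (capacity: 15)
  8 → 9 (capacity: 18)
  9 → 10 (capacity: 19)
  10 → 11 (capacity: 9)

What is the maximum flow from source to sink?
Maximum flow = 9

Max flow: 9

Flow assignment:
  0 → 1: 2/10
  0 → 7: 7/13
  1 → 7: 2/13
  7 → 8: 9/15
  8 → 9: 9/18
  9 → 10: 9/19
  10 → 11: 9/9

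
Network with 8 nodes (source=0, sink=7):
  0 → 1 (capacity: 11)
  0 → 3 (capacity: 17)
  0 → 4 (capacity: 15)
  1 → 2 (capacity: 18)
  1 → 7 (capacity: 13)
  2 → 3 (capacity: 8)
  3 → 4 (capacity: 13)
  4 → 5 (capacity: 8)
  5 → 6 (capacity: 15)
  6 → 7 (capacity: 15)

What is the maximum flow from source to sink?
Maximum flow = 19

Max flow: 19

Flow assignment:
  0 → 1: 11/11
  0 → 3: 8/17
  1 → 7: 11/13
  3 → 4: 8/13
  4 → 5: 8/8
  5 → 6: 8/15
  6 → 7: 8/15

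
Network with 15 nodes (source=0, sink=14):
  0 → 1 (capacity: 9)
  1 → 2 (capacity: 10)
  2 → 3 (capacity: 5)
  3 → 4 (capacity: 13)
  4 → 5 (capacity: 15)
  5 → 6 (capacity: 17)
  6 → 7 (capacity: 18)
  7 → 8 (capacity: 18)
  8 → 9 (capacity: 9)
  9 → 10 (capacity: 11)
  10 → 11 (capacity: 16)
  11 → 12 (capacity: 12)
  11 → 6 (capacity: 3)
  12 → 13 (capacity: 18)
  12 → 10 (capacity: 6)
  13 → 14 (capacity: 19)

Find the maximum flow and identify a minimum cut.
Max flow = 5, Min cut edges: (2,3)

Maximum flow: 5
Minimum cut: (2,3)
Partition: S = [0, 1, 2], T = [3, 4, 5, 6, 7, 8, 9, 10, 11, 12, 13, 14]

Max-flow min-cut theorem verified: both equal 5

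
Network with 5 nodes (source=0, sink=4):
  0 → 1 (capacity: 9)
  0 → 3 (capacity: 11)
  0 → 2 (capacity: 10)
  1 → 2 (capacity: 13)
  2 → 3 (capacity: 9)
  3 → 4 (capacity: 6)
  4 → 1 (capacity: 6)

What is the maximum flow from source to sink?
Maximum flow = 6

Max flow: 6

Flow assignment:
  0 → 1: 6/9
  1 → 2: 6/13
  2 → 3: 6/9
  3 → 4: 6/6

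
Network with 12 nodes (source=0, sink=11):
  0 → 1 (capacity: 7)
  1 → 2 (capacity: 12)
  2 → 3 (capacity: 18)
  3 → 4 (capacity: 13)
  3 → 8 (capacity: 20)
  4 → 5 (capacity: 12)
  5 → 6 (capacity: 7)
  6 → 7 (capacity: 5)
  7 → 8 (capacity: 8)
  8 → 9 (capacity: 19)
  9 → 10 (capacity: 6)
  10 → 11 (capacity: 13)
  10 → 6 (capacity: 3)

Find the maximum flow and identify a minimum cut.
Max flow = 6, Min cut edges: (9,10)

Maximum flow: 6
Minimum cut: (9,10)
Partition: S = [0, 1, 2, 3, 4, 5, 6, 7, 8, 9], T = [10, 11]

Max-flow min-cut theorem verified: both equal 6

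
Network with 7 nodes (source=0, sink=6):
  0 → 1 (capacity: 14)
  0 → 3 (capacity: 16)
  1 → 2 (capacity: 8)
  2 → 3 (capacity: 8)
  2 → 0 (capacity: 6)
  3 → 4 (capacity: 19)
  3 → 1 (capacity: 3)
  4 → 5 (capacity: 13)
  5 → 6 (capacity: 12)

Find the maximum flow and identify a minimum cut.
Max flow = 12, Min cut edges: (5,6)

Maximum flow: 12
Minimum cut: (5,6)
Partition: S = [0, 1, 2, 3, 4, 5], T = [6]

Max-flow min-cut theorem verified: both equal 12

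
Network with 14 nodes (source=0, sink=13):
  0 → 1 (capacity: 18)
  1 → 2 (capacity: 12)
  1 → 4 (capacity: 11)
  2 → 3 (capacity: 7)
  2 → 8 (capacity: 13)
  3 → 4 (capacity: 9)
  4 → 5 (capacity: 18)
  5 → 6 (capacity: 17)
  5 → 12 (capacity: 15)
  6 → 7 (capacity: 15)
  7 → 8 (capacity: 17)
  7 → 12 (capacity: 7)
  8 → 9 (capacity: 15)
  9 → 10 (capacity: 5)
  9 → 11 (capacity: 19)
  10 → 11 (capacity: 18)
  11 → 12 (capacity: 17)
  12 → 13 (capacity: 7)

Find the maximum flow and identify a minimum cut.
Max flow = 7, Min cut edges: (12,13)

Maximum flow: 7
Minimum cut: (12,13)
Partition: S = [0, 1, 2, 3, 4, 5, 6, 7, 8, 9, 10, 11, 12], T = [13]

Max-flow min-cut theorem verified: both equal 7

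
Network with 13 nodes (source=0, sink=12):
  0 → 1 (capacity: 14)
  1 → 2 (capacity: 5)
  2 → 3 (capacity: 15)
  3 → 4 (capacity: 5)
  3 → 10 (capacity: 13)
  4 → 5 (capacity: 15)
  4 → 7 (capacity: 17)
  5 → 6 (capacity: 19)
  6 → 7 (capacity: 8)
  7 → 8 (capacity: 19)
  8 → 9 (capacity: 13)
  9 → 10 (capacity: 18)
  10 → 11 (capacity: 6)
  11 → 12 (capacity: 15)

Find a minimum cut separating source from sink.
Min cut value = 5, edges: (1,2)

Min cut value: 5
Partition: S = [0, 1], T = [2, 3, 4, 5, 6, 7, 8, 9, 10, 11, 12]
Cut edges: (1,2)

By max-flow min-cut theorem, max flow = min cut = 5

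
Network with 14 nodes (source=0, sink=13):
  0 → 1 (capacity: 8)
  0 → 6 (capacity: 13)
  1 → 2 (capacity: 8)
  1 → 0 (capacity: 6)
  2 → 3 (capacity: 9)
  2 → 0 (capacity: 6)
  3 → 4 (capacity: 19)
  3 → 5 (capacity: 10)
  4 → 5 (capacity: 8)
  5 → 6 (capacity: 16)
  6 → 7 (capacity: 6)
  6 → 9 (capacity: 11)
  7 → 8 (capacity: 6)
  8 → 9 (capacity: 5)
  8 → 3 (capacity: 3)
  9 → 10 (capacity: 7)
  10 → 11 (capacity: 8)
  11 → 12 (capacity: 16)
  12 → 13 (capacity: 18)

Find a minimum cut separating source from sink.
Min cut value = 7, edges: (9,10)

Min cut value: 7
Partition: S = [0, 1, 2, 3, 4, 5, 6, 7, 8, 9], T = [10, 11, 12, 13]
Cut edges: (9,10)

By max-flow min-cut theorem, max flow = min cut = 7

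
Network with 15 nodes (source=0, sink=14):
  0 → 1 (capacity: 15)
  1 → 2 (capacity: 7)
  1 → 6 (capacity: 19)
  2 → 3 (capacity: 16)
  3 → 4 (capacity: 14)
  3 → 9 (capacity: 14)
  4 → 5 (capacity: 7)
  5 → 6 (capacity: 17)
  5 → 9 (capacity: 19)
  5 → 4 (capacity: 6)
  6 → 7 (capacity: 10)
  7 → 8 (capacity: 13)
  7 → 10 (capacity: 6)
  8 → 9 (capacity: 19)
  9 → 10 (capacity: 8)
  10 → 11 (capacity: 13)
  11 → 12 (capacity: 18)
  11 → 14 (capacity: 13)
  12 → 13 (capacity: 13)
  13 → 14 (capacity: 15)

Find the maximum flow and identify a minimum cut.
Max flow = 13, Min cut edges: (10,11)

Maximum flow: 13
Minimum cut: (10,11)
Partition: S = [0, 1, 2, 3, 4, 5, 6, 7, 8, 9, 10], T = [11, 12, 13, 14]

Max-flow min-cut theorem verified: both equal 13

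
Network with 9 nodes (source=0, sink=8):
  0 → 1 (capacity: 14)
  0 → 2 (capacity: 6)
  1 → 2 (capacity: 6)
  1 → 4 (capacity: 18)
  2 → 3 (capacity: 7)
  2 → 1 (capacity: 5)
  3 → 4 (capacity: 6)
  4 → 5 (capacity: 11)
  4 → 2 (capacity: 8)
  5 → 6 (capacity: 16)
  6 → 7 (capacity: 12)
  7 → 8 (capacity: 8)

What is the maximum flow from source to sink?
Maximum flow = 8

Max flow: 8

Flow assignment:
  0 → 1: 8/14
  1 → 4: 13/18
  2 → 3: 3/7
  2 → 1: 5/5
  3 → 4: 3/6
  4 → 5: 8/11
  4 → 2: 8/8
  5 → 6: 8/16
  6 → 7: 8/12
  7 → 8: 8/8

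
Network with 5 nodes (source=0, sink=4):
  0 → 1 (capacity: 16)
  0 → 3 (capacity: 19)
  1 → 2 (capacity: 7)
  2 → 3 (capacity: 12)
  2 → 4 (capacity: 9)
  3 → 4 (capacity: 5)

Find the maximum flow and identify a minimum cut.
Max flow = 12, Min cut edges: (1,2), (3,4)

Maximum flow: 12
Minimum cut: (1,2), (3,4)
Partition: S = [0, 1, 3], T = [2, 4]

Max-flow min-cut theorem verified: both equal 12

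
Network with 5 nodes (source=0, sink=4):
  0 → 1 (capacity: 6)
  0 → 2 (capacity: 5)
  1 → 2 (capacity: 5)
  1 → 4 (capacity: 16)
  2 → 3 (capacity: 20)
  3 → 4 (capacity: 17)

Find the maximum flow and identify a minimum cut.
Max flow = 11, Min cut edges: (0,1), (0,2)

Maximum flow: 11
Minimum cut: (0,1), (0,2)
Partition: S = [0], T = [1, 2, 3, 4]

Max-flow min-cut theorem verified: both equal 11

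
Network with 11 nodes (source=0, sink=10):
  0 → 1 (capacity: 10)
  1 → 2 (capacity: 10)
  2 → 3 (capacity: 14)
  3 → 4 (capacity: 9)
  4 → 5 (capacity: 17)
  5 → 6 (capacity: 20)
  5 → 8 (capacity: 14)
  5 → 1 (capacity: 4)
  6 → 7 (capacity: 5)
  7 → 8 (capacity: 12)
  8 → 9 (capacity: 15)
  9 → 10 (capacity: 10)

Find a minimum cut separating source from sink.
Min cut value = 9, edges: (3,4)

Min cut value: 9
Partition: S = [0, 1, 2, 3], T = [4, 5, 6, 7, 8, 9, 10]
Cut edges: (3,4)

By max-flow min-cut theorem, max flow = min cut = 9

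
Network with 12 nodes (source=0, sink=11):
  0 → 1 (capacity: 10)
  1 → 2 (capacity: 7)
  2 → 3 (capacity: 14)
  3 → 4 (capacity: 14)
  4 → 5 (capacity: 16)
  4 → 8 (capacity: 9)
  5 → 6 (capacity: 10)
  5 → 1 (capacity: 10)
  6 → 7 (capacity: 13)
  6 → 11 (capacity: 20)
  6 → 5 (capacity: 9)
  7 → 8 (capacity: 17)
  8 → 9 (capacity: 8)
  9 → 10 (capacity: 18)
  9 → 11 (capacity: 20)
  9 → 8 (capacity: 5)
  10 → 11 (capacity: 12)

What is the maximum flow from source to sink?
Maximum flow = 7

Max flow: 7

Flow assignment:
  0 → 1: 7/10
  1 → 2: 7/7
  2 → 3: 7/14
  3 → 4: 7/14
  4 → 5: 7/16
  5 → 6: 7/10
  6 → 11: 7/20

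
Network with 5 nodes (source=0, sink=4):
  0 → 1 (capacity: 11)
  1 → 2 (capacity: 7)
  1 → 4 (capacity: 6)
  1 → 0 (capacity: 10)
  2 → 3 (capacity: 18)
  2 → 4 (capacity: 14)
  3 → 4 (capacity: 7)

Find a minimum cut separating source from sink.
Min cut value = 11, edges: (0,1)

Min cut value: 11
Partition: S = [0], T = [1, 2, 3, 4]
Cut edges: (0,1)

By max-flow min-cut theorem, max flow = min cut = 11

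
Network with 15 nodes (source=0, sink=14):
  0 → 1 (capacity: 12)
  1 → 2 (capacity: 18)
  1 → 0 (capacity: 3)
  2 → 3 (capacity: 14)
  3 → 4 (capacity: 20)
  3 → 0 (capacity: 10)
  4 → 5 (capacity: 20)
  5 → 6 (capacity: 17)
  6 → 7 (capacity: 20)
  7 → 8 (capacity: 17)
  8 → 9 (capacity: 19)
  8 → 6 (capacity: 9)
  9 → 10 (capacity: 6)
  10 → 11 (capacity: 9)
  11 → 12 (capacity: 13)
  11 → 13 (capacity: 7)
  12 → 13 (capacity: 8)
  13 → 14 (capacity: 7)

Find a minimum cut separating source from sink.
Min cut value = 6, edges: (9,10)

Min cut value: 6
Partition: S = [0, 1, 2, 3, 4, 5, 6, 7, 8, 9], T = [10, 11, 12, 13, 14]
Cut edges: (9,10)

By max-flow min-cut theorem, max flow = min cut = 6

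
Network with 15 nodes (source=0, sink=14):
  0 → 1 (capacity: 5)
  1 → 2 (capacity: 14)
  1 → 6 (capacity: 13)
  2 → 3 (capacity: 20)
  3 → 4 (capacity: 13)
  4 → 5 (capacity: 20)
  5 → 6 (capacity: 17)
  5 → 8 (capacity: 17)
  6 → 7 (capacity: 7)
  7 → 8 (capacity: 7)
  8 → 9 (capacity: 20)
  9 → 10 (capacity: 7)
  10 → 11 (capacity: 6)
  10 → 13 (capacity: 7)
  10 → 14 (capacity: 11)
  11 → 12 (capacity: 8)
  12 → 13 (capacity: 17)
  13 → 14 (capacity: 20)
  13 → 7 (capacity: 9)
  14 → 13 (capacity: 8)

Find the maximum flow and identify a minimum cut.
Max flow = 5, Min cut edges: (0,1)

Maximum flow: 5
Minimum cut: (0,1)
Partition: S = [0], T = [1, 2, 3, 4, 5, 6, 7, 8, 9, 10, 11, 12, 13, 14]

Max-flow min-cut theorem verified: both equal 5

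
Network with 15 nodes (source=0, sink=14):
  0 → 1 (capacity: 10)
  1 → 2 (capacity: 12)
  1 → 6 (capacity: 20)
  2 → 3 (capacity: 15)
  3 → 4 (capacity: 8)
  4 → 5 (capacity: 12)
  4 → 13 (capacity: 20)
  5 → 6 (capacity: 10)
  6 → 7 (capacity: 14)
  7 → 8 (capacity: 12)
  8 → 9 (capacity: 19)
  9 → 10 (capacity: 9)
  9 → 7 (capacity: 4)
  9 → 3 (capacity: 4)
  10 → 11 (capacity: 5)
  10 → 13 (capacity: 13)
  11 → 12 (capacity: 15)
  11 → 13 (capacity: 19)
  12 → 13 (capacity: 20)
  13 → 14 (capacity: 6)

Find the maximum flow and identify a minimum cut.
Max flow = 6, Min cut edges: (13,14)

Maximum flow: 6
Minimum cut: (13,14)
Partition: S = [0, 1, 2, 3, 4, 5, 6, 7, 8, 9, 10, 11, 12, 13], T = [14]

Max-flow min-cut theorem verified: both equal 6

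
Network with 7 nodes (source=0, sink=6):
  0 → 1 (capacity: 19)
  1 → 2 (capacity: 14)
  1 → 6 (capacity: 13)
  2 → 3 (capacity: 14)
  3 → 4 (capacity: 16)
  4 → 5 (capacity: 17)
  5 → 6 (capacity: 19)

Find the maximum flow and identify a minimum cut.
Max flow = 19, Min cut edges: (0,1)

Maximum flow: 19
Minimum cut: (0,1)
Partition: S = [0], T = [1, 2, 3, 4, 5, 6]

Max-flow min-cut theorem verified: both equal 19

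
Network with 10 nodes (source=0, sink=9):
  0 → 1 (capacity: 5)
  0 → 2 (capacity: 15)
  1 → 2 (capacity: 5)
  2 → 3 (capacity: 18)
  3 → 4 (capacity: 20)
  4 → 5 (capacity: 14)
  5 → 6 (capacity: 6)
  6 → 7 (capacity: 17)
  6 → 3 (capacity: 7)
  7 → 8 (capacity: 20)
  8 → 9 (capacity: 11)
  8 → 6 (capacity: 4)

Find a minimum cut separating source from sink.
Min cut value = 6, edges: (5,6)

Min cut value: 6
Partition: S = [0, 1, 2, 3, 4, 5], T = [6, 7, 8, 9]
Cut edges: (5,6)

By max-flow min-cut theorem, max flow = min cut = 6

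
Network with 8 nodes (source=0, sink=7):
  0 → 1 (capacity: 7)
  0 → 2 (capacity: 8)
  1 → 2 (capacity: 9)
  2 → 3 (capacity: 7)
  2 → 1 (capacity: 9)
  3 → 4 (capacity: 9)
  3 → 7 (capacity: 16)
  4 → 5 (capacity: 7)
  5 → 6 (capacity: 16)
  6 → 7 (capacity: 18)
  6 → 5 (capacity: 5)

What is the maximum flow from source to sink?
Maximum flow = 7

Max flow: 7

Flow assignment:
  0 → 2: 7/8
  2 → 3: 7/7
  3 → 7: 7/16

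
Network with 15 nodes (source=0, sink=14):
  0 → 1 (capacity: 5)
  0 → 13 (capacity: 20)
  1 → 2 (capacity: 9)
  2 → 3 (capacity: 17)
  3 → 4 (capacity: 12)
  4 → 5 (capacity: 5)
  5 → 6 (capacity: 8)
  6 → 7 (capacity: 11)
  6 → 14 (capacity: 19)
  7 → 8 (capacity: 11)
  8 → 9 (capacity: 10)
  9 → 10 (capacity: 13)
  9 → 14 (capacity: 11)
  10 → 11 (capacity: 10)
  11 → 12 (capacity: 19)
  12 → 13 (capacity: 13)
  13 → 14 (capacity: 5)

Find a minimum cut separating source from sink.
Min cut value = 10, edges: (4,5), (13,14)

Min cut value: 10
Partition: S = [0, 1, 2, 3, 4, 10, 11, 12, 13], T = [5, 6, 7, 8, 9, 14]
Cut edges: (4,5), (13,14)

By max-flow min-cut theorem, max flow = min cut = 10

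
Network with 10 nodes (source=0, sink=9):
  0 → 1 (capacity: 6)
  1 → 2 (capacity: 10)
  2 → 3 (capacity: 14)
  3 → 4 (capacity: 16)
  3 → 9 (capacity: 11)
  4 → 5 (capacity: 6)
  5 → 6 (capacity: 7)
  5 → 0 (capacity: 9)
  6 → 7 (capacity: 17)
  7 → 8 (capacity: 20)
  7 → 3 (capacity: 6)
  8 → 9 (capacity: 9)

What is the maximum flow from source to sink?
Maximum flow = 6

Max flow: 6

Flow assignment:
  0 → 1: 6/6
  1 → 2: 6/10
  2 → 3: 6/14
  3 → 9: 6/11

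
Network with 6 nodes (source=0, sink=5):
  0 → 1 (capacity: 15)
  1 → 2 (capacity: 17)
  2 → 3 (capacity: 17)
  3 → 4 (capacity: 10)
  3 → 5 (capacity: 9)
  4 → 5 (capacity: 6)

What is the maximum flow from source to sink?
Maximum flow = 15

Max flow: 15

Flow assignment:
  0 → 1: 15/15
  1 → 2: 15/17
  2 → 3: 15/17
  3 → 4: 6/10
  3 → 5: 9/9
  4 → 5: 6/6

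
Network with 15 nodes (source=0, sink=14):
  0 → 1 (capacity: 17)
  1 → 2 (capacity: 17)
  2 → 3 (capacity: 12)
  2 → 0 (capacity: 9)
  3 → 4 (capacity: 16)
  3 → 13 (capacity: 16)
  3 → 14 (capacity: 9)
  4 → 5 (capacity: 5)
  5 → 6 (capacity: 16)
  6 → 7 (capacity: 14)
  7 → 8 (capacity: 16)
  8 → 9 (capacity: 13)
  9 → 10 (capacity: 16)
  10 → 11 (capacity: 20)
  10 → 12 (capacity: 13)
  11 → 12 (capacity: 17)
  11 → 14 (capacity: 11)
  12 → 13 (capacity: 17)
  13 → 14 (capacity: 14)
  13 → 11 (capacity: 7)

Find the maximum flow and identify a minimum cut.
Max flow = 12, Min cut edges: (2,3)

Maximum flow: 12
Minimum cut: (2,3)
Partition: S = [0, 1, 2], T = [3, 4, 5, 6, 7, 8, 9, 10, 11, 12, 13, 14]

Max-flow min-cut theorem verified: both equal 12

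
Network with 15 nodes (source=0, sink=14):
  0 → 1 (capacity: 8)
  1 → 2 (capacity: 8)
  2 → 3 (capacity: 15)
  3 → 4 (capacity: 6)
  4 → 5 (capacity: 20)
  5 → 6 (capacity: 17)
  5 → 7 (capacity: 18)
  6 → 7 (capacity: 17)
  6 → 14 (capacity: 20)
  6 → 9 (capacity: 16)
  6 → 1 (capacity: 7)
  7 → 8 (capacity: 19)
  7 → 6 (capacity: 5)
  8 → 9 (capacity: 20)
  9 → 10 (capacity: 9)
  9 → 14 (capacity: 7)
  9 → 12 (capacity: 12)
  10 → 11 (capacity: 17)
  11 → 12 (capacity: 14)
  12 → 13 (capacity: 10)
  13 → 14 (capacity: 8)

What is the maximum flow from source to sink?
Maximum flow = 6

Max flow: 6

Flow assignment:
  0 → 1: 6/8
  1 → 2: 6/8
  2 → 3: 6/15
  3 → 4: 6/6
  4 → 5: 6/20
  5 → 6: 6/17
  6 → 14: 6/20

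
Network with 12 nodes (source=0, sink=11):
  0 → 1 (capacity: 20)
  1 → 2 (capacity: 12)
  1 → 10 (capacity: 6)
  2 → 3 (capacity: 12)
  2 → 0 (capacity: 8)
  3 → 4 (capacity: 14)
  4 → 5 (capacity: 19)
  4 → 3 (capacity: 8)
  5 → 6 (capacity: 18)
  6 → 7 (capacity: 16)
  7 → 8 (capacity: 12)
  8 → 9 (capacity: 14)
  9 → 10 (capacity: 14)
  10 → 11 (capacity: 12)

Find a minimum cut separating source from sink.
Min cut value = 12, edges: (10,11)

Min cut value: 12
Partition: S = [0, 1, 2, 3, 4, 5, 6, 7, 8, 9, 10], T = [11]
Cut edges: (10,11)

By max-flow min-cut theorem, max flow = min cut = 12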